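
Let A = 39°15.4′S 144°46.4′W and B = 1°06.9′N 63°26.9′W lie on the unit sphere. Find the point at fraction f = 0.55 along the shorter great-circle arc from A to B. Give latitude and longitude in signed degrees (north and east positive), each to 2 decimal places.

-22.08°, -94.05°

Central angle δ = 1.4662 rad. Interpolating on the sphere with fraction f = 0.55:
P = [sin((1−f)δ)·A + sin(fδ)·B] / sin δ = 0.6163·A + 0.7258·B in Cartesian coordinates,
giving P = (-0.0655, -0.9244, -0.3759), i.e. latitude -22.08°, longitude -94.05°.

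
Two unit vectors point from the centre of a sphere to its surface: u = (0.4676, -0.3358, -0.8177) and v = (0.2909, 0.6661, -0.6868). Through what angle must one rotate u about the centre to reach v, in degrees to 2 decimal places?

61.71°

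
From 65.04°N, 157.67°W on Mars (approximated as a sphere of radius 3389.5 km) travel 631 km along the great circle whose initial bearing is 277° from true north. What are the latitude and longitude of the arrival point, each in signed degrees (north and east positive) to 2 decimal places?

64.22°, 177.35°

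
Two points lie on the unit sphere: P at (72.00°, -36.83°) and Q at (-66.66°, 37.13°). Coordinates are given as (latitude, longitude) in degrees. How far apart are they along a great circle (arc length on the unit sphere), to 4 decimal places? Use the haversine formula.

With latitudes φ₁ = 72.000°, φ₂ = -66.660° and longitude difference Δλ = 73.960°:
Haversine: a = sin²(Δφ/2) + cos φ₁ cos φ₂ sin²(Δλ/2) = 0.8754 + (0.3090)(0.3962)(0.3618) = 0.91970.
Central angle c = 2·arcsin(√a) = 2.56698 rad.
On the unit sphere the arc length equals the central angle: 2.5670.

2.5670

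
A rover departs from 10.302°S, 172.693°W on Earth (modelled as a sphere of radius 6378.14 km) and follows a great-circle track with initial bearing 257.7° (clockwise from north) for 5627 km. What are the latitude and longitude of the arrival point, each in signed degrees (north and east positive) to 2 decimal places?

Angular distance δ = d/R = 5627/6378.14 = 0.88223 rad; initial bearing θ = 4.4977 rad.
sin φ₂ = sin φ₁ cos δ + cos φ₁ sin δ cos θ = (-0.1788)(0.6354) + (0.9839)(0.7722)(-0.2130) = -0.2755, so φ₂ = -15.99°.
Δλ = atan2(sin θ sin δ cos φ₁, cos δ − sin φ₁ sin φ₂) = atan2(-0.7423, 0.5862) = -51.702°.
λ₂ = -172.693° − 51.702° = -224.40° → 135.60° after wrapping to (−180°, 180°].

-15.99°, 135.60°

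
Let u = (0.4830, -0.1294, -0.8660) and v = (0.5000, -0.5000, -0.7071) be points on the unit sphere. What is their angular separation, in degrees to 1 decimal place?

u·v = 0.9185; |u| = 1.0000, |v| = 1.0000.
cos θ = (u·v)/(|u||v|) = 0.9186, so θ = 23.3°.

23.3°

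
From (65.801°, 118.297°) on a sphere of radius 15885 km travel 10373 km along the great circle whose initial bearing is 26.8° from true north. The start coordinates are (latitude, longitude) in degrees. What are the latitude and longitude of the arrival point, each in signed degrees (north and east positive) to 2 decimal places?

71.22°, -120.02°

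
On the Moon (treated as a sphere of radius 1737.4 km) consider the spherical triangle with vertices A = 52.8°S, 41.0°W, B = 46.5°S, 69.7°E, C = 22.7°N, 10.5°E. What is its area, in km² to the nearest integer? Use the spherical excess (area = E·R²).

3238822 km²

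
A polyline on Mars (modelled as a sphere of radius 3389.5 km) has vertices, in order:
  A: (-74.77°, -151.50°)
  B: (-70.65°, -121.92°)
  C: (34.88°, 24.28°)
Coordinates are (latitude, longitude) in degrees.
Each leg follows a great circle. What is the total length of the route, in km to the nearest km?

Leg A→B: central angle 0.1671 rad, distance 566.4 km.
Leg B→C: central angle 2.4425 rad, distance 8278.9 km.
Total: 566.4 + 8278.9 ≈ 8845 km.

8845 km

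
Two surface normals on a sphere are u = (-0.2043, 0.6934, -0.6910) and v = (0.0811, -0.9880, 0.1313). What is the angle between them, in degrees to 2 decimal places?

142.41°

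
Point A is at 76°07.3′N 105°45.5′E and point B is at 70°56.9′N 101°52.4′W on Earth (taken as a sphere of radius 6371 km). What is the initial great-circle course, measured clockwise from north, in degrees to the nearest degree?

17°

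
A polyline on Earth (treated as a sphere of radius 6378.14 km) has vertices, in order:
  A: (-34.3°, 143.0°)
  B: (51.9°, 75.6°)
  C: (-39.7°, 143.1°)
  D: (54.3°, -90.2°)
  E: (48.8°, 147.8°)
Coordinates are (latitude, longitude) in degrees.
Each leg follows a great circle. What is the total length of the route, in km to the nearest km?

Leg A→B: central angle 1.8210 rad, distance 11614.4 km.
Leg B→C: central angle 1.8976 rad, distance 12103.0 km.
Leg C→D: central angle 2.4768 rad, distance 15797.5 km.
Leg D→E: central angle 1.1513 rad, distance 7342.9 km.
Total: 11614.4 + 12103.0 + 15797.5 + 7342.9 ≈ 46858 km.

46858 km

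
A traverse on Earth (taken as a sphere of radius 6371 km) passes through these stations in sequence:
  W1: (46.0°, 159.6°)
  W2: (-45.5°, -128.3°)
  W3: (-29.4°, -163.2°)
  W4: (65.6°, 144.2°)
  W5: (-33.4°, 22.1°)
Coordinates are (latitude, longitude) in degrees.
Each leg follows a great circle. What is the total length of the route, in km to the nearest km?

Leg W1→W2: central angle 1.9427 rad, distance 12377.1 km.
Leg W2→W3: central angle 0.5530 rad, distance 3523.1 km.
Leg W3→W4: central angle 1.8013 rad, distance 11476.0 km.
Leg W4→W5: central angle 2.3248 rad, distance 14811.5 km.
Total: 12377.1 + 3523.1 + 11476.0 + 14811.5 ≈ 42188 km.

42188 km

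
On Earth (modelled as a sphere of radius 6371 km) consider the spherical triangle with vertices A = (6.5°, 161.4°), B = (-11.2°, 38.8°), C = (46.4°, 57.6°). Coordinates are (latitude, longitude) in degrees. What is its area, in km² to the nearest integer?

54902173 km²

Side lengths (central angles): a = 1.0475, b = 1.6523, c = 2.1497 rad; semiperimeter s = 2.4248.
By l'Huilier's theorem, tan(E/4) = √[tan(s/2) tan((s−a)/2) tan((s−b)/2) tan((s−c)/2)], giving spherical excess E = 1.3526 rad.
Area = E·R² = 1.3526 × (6371)² ≈ 54902173 km².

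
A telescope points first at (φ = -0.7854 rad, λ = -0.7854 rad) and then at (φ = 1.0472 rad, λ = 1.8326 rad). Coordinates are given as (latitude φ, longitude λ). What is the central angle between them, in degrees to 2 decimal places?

156.72°

With latitudes φ₁ = -45.000°, φ₂ = 60.000° and longitude difference Δλ = 150.000°:
cos c = sin φ₁ sin φ₂ + cos φ₁ cos φ₂ cos Δλ = (-0.7071)(0.8660) + (0.7071)(0.5000)(-0.8660) = -0.91856,
so c = arccos(-0.91856) = 2.73522 rad.
So the angular separation is 156.72°.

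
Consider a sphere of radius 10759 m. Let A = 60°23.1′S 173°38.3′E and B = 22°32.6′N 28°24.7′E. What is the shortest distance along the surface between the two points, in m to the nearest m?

25367 m

With latitudes φ₁ = -60.385°, φ₂ = 22.543° and longitude difference Δλ = -145.227°:
cos c = sin φ₁ sin φ₂ + cos φ₁ cos φ₂ cos Δλ = (-0.8694)(0.3834) + (0.4942)(0.9236)(-0.8214) = -0.70820,
so c = arccos(-0.70820) = 2.35774 rad.
Distance = R·c = 10759 × 2.3577 ≈ 25367 m.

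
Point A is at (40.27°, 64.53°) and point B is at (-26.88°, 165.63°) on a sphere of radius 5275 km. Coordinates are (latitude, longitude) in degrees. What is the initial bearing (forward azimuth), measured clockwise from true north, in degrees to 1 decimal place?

Δλ = 101.100° = 1.7645 rad.
y = sin Δλ · cos φ₂ = (0.9813)(0.8920) = 0.8753
x = cos φ₁ sin φ₂ − sin φ₁ cos φ₂ cos Δλ = (0.7630)(-0.4521) − (0.6464)(0.8920)(-0.1925) = -0.2340
θ = atan2(y, x) = 104.97°, so the bearing is 105.0°.

105.0°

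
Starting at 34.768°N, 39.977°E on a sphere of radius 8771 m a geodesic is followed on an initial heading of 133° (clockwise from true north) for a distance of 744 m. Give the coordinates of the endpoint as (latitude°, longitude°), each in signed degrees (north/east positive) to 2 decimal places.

Angular distance δ = d/R = 744/8771 = 0.08482 rad; initial bearing θ = 2.3213 rad.
sin φ₂ = sin φ₁ cos δ + cos φ₁ sin δ cos θ = (0.5703)(0.9964) + (0.8215)(0.0847)(-0.6820) = 0.5207, so φ₂ = 31.38°.
Δλ = atan2(sin θ sin δ cos φ₁, cos δ − sin φ₁ sin φ₂) = atan2(0.0509, 0.6995) = 4.162°.
λ₂ = 39.977° + 4.162° = 44.14°.

31.38°, 44.14°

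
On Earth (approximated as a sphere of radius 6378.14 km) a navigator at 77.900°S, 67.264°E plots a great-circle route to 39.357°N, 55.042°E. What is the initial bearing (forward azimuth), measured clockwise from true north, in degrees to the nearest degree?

349°

Δλ = -12.222° = -0.2133 rad.
y = sin Δλ · cos φ₂ = (-0.2117)(0.7732) = -0.1637
x = cos φ₁ sin φ₂ − sin φ₁ cos φ₂ cos Δλ = (0.2096)(0.6342) − (-0.9778)(0.7732)(0.9773) = 0.8718
θ = atan2(y, x) = -10.63°; adding 360° gives 349°.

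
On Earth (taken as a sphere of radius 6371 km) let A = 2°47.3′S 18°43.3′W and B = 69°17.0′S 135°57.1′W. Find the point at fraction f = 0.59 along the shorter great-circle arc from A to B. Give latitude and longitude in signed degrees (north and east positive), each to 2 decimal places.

Central angle δ = 1.6872 rad. Interpolating on the sphere with fraction f = 0.59:
P = [sin((1−f)δ)·A + sin(fδ)·B] / sin δ = 0.6422·A + 0.8447·B in Cartesian coordinates,
giving P = (0.3928, -0.4137, -0.8214), i.e. latitude -55.22°, longitude -46.48°.

-55.22°, -46.48°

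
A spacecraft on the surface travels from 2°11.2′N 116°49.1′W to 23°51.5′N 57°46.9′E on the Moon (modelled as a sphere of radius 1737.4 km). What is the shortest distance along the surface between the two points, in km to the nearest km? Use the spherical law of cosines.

4653 km

With latitudes φ₁ = 2.187°, φ₂ = 23.858° and longitude difference Δλ = 174.600°:
cos c = sin φ₁ sin φ₂ + cos φ₁ cos φ₂ cos Δλ = (0.0382)(0.4045) + (0.9993)(0.9145)(-0.9956) = -0.89439,
so c = arccos(-0.89439) = 2.67787 rad.
Distance = R·c = 1737.4 × 2.6779 ≈ 4653 km.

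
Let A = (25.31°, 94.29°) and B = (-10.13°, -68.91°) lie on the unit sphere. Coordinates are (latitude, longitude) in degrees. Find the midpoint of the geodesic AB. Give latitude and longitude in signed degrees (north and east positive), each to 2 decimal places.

41.23°, -3.39°

Central angle δ = 2.7575 rad. Interpolating on the sphere with fraction f = 0.5:
P = [sin((1−f)δ)·A + sin(fδ)·B] / sin δ = 2.6194·A + 2.6194·B in Cartesian coordinates,
giving P = (0.7507, -0.0445, 0.6591), i.e. latitude 41.23°, longitude -3.39°.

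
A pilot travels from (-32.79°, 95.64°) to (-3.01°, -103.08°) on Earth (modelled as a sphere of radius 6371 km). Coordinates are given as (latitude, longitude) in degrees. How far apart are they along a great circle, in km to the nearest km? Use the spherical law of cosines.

With latitudes φ₁ = -32.790°, φ₂ = -3.010° and longitude difference Δλ = 161.280°:
cos c = sin φ₁ sin φ₂ + cos φ₁ cos φ₂ cos Δλ = (-0.5416)(-0.0525) + (0.8407)(0.9986)(-0.9471) = -0.76665,
so c = arccos(-0.76665) = 2.44441 rad.
Distance = R·c = 6371 × 2.4444 ≈ 15573 km.

15573 km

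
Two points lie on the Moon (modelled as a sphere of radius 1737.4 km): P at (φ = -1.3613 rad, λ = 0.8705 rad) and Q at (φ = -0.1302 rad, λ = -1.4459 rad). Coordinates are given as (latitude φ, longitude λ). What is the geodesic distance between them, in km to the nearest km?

2752 km

With latitudes φ₁ = -77.997°, φ₂ = -7.460° and longitude difference Δλ = -132.720°:
Haversine: a = sin²(Δφ/2) + cos φ₁ cos φ₂ sin²(Δλ/2) = 0.3334 + (0.2080)(0.9915)(0.8392) = 0.50645.
Central angle c = 2·arcsin(√a) = 1.58370 rad.
Distance = R·c = 1737.4 × 1.5837 ≈ 2752 km.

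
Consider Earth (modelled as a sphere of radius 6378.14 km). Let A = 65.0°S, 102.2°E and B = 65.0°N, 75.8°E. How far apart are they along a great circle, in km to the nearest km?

In radians: φ₁ = -1.1345, φ₂ = 1.1345, Δλ = -26.400° = -0.4608 rad.
cos c = sin φ₁ sin φ₂ + cos φ₁ cos φ₂ cos Δλ = (-0.9063)(0.9063) + (0.4226)(0.4226)(0.8957) = -0.66141,
so c = arccos(-0.66141) = 2.29350 rad.
Distance = R·c = 6378.14 × 2.2935 ≈ 14628 km.

14628 km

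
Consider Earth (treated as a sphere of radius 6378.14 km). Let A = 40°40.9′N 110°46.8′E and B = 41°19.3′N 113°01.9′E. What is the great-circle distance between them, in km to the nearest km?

Let φ₁ = 0.7100 rad, φ₂ = 0.7212 rad, and Δλ = 0.0393 rad.
Haversine: a = sin²(Δφ/2) + cos φ₁ cos φ₂ sin²(Δλ/2) = 0.0000 + (0.7583)(0.7510)(0.0004) = 0.00025.
Central angle c = 2·arcsin(√a) = 0.03169 rad.
Distance = R·c = 6378.14 × 0.0317 ≈ 202 km.

202 km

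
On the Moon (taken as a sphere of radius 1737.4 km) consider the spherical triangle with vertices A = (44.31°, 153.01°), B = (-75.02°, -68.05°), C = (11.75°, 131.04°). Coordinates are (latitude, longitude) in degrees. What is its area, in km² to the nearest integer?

2934450 km²

Side lengths (central angles): a = 2.0218, b = 0.6568, c = 2.5223 rad; semiperimeter s = 2.6004.
By l'Huilier's theorem, tan(E/4) = √[tan(s/2) tan((s−a)/2) tan((s−b)/2) tan((s−c)/2)], giving spherical excess E = 0.9721 rad.
Area = E·R² = 0.9721 × (1737.4)² ≈ 2934450 km².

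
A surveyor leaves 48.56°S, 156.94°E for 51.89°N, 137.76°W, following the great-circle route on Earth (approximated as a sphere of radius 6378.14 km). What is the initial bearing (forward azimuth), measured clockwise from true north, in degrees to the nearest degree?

38°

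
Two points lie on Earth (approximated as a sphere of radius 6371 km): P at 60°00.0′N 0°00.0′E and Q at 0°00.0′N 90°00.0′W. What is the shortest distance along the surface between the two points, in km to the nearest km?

10008 km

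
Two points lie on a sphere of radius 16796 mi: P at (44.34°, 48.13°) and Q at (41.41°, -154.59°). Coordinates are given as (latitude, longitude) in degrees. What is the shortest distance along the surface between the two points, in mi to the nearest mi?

In radians: φ₁ = 0.7739, φ₂ = 0.7227, Δλ = 157.280° = 2.7451 rad.
Haversine: a = sin²(Δφ/2) + cos φ₁ cos φ₂ sin²(Δλ/2) = 0.0007 + (0.7152)(0.7500)(0.9612) = 0.51624.
Central angle c = 2·arcsin(√a) = 1.60329 rad.
Distance = R·c = 16796 × 1.6033 ≈ 26929 mi.

26929 mi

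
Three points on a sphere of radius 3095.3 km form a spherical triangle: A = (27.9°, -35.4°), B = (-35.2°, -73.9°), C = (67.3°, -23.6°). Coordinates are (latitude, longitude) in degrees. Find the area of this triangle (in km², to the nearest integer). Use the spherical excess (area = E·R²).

2868247 km²

Side lengths (central angles): a = 1.9075, b = 0.6989, c = 1.2709 rad; semiperimeter s = 1.9386.
By l'Huilier's theorem, tan(E/4) = √[tan(s/2) tan((s−a)/2) tan((s−b)/2) tan((s−c)/2)], giving spherical excess E = 0.2994 rad.
Area = E·R² = 0.2994 × (3095.3)² ≈ 2868247 km².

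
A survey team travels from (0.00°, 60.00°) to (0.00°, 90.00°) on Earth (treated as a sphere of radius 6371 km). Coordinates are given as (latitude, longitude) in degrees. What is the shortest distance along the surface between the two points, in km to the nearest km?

3336 km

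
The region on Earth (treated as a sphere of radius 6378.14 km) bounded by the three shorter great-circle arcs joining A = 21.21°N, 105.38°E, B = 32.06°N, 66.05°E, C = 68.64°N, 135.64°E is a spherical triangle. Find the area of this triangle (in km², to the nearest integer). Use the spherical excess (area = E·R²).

12040473 km²

Side lengths (central angles): a = 0.9248, b = 0.8890, c = 0.6382 rad; semiperimeter s = 1.2260.
By l'Huilier's theorem, tan(E/4) = √[tan(s/2) tan((s−a)/2) tan((s−b)/2) tan((s−c)/2)], giving spherical excess E = 0.2960 rad.
Area = E·R² = 0.2960 × (6378.14)² ≈ 12040473 km².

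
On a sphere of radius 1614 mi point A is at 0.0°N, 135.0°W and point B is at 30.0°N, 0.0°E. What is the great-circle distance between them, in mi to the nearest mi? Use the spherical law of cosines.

3599 mi

With latitudes φ₁ = 0.000°, φ₂ = 30.000° and longitude difference Δλ = 135.000°:
cos c = sin φ₁ sin φ₂ + cos φ₁ cos φ₂ cos Δλ = (0.0000)(0.5000) + (1.0000)(0.8660)(-0.7071) = -0.61237,
so c = arccos(-0.61237) = 2.22985 rad.
Distance = R·c = 1614 × 2.2299 ≈ 3599 mi.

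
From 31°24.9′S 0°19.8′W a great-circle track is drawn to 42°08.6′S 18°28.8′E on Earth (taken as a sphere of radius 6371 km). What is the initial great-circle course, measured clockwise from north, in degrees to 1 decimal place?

130.9°

Δλ = 18.810° = 0.3283 rad.
y = sin Δλ · cos φ₂ = (0.3224)(0.7415) = 0.2391
x = cos φ₁ sin φ₂ − sin φ₁ cos φ₂ cos Δλ = (0.8534)(-0.6710) − (-0.5212)(0.7415)(0.9466) = -0.2068
θ = atan2(y, x) = 130.86°, so the bearing is 130.9°.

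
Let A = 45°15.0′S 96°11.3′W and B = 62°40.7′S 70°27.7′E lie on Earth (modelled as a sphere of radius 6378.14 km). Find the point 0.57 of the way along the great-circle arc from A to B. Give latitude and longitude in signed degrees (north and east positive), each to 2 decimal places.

-84.11°, -50.85°

The central angle between A and B is δ = 1.2487 rad.
With f = 0.57, the slerp weights are sin((1−f)δ)/sin δ = 0.5392 and sin(fδ)/sin δ = 0.6886.
Weighted sum of the unit vectors: (0.5392)·(-0.0759,-0.6999,-0.7102) + (0.6886)·(0.1535,0.4326,-0.8884) = (0.0648, -0.0796, -0.9947).
Converting back: φ = atan2(z, √(x²+y²)) = -84.11°, λ = atan2(y, x) = -50.85°.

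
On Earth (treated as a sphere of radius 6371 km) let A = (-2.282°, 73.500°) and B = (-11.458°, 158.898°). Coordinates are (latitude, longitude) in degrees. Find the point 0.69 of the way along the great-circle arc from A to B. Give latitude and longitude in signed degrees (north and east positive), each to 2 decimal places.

-10.84°, 132.03°

Central angle δ = 1.4842 rad. Interpolating on the sphere with fraction f = 0.69:
P = [sin((1−f)δ)·A + sin(fδ)·B] / sin δ = 0.4457·A + 0.8575·B in Cartesian coordinates,
giving P = (-0.6575, 0.7296, -0.1881), i.e. latitude -10.84°, longitude 132.03°.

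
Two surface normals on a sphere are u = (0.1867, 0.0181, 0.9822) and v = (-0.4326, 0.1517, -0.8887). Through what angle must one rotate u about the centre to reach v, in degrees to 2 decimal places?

161.99°

u·v = -0.9509; |u| = 1.0000, |v| = 1.0000.
cos θ = (u·v)/(|u||v|) = -0.9510, so θ = 161.99°.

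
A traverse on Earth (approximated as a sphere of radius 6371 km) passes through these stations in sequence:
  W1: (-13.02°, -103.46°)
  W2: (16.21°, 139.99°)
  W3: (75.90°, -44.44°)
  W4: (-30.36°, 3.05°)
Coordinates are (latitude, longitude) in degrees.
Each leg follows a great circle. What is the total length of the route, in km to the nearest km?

Leg W1→W2: central angle 2.0727 rad, distance 13205.0 km.
Leg W2→W3: central angle 1.5333 rad, distance 9768.5 km.
Leg W3→W4: central angle 1.9264 rad, distance 12273.1 km.
Total: 13205.0 + 9768.5 + 12273.1 ≈ 35247 km.

35247 km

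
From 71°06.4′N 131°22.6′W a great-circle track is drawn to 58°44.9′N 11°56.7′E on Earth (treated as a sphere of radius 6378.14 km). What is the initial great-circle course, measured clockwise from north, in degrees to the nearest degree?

25°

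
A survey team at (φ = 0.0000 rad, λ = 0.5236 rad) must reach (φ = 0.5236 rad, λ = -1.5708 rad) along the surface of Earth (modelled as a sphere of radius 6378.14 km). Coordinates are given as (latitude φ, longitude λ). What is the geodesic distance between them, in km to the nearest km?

12875 km

With latitudes φ₁ = 0.000°, φ₂ = 30.000° and longitude difference Δλ = -120.000°:
cos c = sin φ₁ sin φ₂ + cos φ₁ cos φ₂ cos Δλ = (0.0000)(0.5000) + (1.0000)(0.8660)(-0.5000) = -0.43302,
so c = arccos(-0.43302) = 2.01863 rad.
Distance = R·c = 6378.14 × 2.0186 ≈ 12875 km.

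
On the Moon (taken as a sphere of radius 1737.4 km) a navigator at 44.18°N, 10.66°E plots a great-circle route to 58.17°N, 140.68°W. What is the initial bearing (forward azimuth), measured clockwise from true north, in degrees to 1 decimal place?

344.8°

With φ₁ = 0.7711, φ₂ = 1.0153, Δλ = -2.6414 rad, the forward-azimuth formula gives
θ = atan2( sin Δλ cos φ₂ , cos φ₁ sin φ₂ − sin φ₁ cos φ₂ cos Δλ ) = atan2(-0.2529, 0.9318) = -15.19°.
Adding 360° brings this into [0°, 360°): 344.8°.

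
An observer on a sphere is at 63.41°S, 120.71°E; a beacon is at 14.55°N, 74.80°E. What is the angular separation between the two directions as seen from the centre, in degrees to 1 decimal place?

85.6°

Let φ₁ = -1.1067 rad, φ₂ = 0.2539 rad, and Δλ = -0.8013 rad.
Haversine: a = sin²(Δφ/2) + cos φ₁ cos φ₂ sin²(Δλ/2) = 0.3957 + (0.4476)(0.9679)(0.1521) = 0.46160.
Central angle c = 2·arcsin(√a) = 1.49393 rad.
So the angular separation is 85.6°.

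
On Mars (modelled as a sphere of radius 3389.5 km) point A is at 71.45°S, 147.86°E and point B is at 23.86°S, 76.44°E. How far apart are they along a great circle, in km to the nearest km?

3642 km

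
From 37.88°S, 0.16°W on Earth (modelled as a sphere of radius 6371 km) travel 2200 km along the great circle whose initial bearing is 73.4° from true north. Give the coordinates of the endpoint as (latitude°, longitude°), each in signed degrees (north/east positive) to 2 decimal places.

-30.10°, 21.86°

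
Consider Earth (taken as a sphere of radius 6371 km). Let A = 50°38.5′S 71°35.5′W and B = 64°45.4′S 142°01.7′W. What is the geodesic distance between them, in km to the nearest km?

Let φ₁ = -0.8839 rad, φ₂ = -1.1302 rad, and Δλ = -1.2294 rad.
cos c = sin φ₁ sin φ₂ + cos φ₁ cos φ₂ cos Δλ = (-0.7732)(-0.9045) + (0.6342)(0.4265)(0.3348) = 0.78992,
so c = arccos(0.78992) = 0.66012 rad.
Distance = R·c = 6371 × 0.6601 ≈ 4206 km.

4206 km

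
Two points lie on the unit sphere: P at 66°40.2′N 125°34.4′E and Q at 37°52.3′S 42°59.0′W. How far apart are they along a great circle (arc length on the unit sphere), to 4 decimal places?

2.6262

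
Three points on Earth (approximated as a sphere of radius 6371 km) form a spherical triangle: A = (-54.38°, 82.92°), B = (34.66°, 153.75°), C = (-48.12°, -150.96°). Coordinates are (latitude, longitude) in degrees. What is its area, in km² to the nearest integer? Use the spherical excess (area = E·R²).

Side lengths (central angles): a = 1.6818, b = 1.1853, c = 1.8807 rad; semiperimeter s = 2.3739.
By l'Huilier's theorem, tan(E/4) = √[tan(s/2) tan((s−a)/2) tan((s−b)/2) tan((s−c)/2)], giving spherical excess E = 1.4863 rad.
Area = E·R² = 1.4863 × (6371)² ≈ 60329980 km².

60329980 km²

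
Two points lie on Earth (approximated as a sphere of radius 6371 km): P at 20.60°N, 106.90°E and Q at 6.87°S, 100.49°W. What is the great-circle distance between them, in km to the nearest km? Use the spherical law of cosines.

16695 km

With latitudes φ₁ = 20.600°, φ₂ = -6.870° and longitude difference Δλ = 152.610°:
cos c = sin φ₁ sin φ₂ + cos φ₁ cos φ₂ cos Δλ = (0.3518)(-0.1196) + (0.9361)(0.9928)(-0.8879) = -0.86724,
so c = arccos(-0.86724) = 2.62043 rad.
Distance = R·c = 6371 × 2.6204 ≈ 16695 km.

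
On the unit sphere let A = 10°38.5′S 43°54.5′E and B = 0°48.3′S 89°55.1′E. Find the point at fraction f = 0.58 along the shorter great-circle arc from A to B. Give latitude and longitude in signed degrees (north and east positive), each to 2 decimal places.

-5.39°, 70.79°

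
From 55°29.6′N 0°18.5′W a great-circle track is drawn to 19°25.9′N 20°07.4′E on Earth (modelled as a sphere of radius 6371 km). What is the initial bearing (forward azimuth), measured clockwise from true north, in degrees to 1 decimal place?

148.6°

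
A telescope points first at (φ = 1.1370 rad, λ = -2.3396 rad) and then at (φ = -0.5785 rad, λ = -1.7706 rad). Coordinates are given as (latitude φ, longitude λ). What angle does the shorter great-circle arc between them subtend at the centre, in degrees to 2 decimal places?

101.52°

In radians: φ₁ = 1.1370, φ₂ = -0.5785, Δλ = 32.601° = 0.5690 rad.
Haversine: a = sin²(Δφ/2) + cos φ₁ cos φ₂ sin²(Δλ/2) = 0.5721 + (0.4203)(0.8373)(0.0788) = 0.59982.
Central angle c = 2·arcsin(√a) = 1.77180 rad.
So the angular separation is 101.52°.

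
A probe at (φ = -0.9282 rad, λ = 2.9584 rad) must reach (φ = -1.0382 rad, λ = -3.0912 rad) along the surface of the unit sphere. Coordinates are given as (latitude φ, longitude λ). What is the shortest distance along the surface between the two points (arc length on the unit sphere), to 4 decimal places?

In radians: φ₁ = -0.9282, φ₂ = -1.0382, Δλ = 13.383° = 0.2336 rad.
cos c = sin φ₁ sin φ₂ + cos φ₁ cos φ₂ cos Δλ = (-0.8005)(-0.8615) + (0.5993)(0.5078)(0.9728) = 0.98569,
so c = arccos(0.98569) = 0.16936 rad.
On the unit sphere the arc length equals the central angle: 0.1694.

0.1694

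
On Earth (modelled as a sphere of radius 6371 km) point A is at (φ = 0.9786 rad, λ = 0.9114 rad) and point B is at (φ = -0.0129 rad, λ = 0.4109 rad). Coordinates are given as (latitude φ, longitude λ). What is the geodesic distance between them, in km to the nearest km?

Let φ₁ = 0.9786 rad, φ₂ = -0.0129 rad, and Δλ = -0.5005 rad.
cos c = sin φ₁ sin φ₂ + cos φ₁ cos φ₂ cos Δλ = (0.8297)(-0.0129) + (0.5582)(0.9999)(0.8773) = 0.47898,
so c = arccos(0.47898) = 1.07131 rad.
Distance = R·c = 6371 × 1.0713 ≈ 6825 km.

6825 km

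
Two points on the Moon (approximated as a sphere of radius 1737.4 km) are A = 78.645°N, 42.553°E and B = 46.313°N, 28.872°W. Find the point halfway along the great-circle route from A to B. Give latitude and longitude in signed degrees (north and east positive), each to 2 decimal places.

The central angle between A and B is δ = 0.7193 rad.
With f = 0.5, the slerp weights are sin((1−f)δ)/sin δ = 0.5342 and sin(fδ)/sin δ = 0.5342.
Weighted sum of the unit vectors: (0.5342)·(0.1450,0.1331,0.9804) + (0.5342)·(0.6049,-0.3335,0.7231) = (0.4006, -0.1070, 0.9100).
Converting back: φ = atan2(z, √(x²+y²)) = 65.50°, λ = atan2(y, x) = -14.96°.

65.50°, -14.96°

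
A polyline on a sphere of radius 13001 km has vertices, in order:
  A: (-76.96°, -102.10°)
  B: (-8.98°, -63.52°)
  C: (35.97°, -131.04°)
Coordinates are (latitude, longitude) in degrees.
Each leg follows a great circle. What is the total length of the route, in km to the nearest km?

Leg A→B: central angle 1.2384 rad, distance 16100.7 km.
Leg B→C: central angle 1.3551 rad, distance 17618.3 km.
Total: 16100.7 + 17618.3 ≈ 33719 km.

33719 km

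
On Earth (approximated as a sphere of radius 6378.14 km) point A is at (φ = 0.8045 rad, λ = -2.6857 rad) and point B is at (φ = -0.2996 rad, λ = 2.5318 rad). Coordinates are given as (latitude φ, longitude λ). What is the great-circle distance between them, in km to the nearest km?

9329 km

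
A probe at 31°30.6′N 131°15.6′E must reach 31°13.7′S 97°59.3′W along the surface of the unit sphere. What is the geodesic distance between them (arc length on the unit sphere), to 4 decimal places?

In radians: φ₁ = 0.5500, φ₂ = -0.5450, Δλ = 130.752° = 2.2820 rad.
cos c = sin φ₁ sin φ₂ + cos φ₁ cos φ₂ cos Δλ = (0.5226)(-0.5184) + (0.8525)(0.8551)(-0.6528) = -0.74686,
so c = arccos(-0.74686) = 2.41412 rad.
On the unit sphere the arc length equals the central angle: 2.4141.

2.4141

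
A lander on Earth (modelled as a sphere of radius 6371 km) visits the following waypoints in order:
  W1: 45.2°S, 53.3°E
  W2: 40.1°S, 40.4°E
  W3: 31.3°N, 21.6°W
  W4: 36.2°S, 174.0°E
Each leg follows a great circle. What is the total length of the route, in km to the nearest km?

29856 km

Leg W1→W2: central angle 0.1877 rad, distance 1195.8 km.
Leg W2→W3: central angle 1.5986 rad, distance 10184.6 km.
Leg W3→W4: central angle 2.8999 rad, distance 18475.6 km.
Total: 1195.8 + 10184.6 + 18475.6 ≈ 29856 km.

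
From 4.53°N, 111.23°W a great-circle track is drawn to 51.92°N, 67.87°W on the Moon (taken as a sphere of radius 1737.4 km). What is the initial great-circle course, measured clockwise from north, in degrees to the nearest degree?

29°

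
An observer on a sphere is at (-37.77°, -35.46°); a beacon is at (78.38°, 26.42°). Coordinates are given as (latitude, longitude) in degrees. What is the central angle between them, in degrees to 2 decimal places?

In radians: φ₁ = -0.6592, φ₂ = 1.3680, Δλ = 61.880° = 1.0800 rad.
cos c = sin φ₁ sin φ₂ + cos φ₁ cos φ₂ cos Δλ = (-0.6125)(0.9795) + (0.7905)(0.2014)(0.4713) = -0.52490,
so c = arccos(-0.52490) = 2.12339 rad.
So the angular separation is 121.66°.

121.66°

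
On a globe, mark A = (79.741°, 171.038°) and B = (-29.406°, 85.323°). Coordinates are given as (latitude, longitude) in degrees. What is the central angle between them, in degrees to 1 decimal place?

118.1°

With latitudes φ₁ = 79.741°, φ₂ = -29.406° and longitude difference Δλ = -85.715°:
Haversine: a = sin²(Δφ/2) + cos φ₁ cos φ₂ sin²(Δλ/2) = 0.6640 + (0.1781)(0.8712)(0.4626) = 0.73578.
Central angle c = 2·arcsin(√a) = 2.06185 rad.
So the angular separation is 118.1°.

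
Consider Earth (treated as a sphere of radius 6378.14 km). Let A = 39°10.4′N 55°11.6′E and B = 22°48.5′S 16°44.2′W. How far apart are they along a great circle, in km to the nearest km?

Let φ₁ = 0.6837 rad, φ₂ = -0.3981 rad, and Δλ = -1.2554 rad.
Haversine: a = sin²(Δφ/2) + cos φ₁ cos φ₂ sin²(Δλ/2) = 0.2651 + (0.7752)(0.9218)(0.3449) = 0.51160.
Central angle c = 2·arcsin(√a) = 1.59400 rad.
Distance = R·c = 6378.14 × 1.5940 ≈ 10167 km.

10167 km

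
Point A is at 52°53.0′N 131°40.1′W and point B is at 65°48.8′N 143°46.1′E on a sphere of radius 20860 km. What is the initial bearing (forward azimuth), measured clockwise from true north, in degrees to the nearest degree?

322°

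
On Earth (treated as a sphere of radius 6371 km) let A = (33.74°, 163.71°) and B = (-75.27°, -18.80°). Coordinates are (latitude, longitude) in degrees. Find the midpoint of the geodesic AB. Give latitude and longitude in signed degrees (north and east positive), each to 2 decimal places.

The central angle between A and B is δ = 2.4165 rad.
With f = 0.5, the slerp weights are sin((1−f)δ)/sin δ = 1.4097 and sin(fδ)/sin δ = 1.4097.
Weighted sum of the unit vectors: (1.4097)·(-0.7982,0.2333,0.5554) + (1.4097)·(0.2407,-0.0819,-0.9671) = (-0.7859, 0.2133, -0.5804).
Converting back: φ = atan2(z, √(x²+y²)) = -35.48°, λ = atan2(y, x) = 164.81°.

-35.48°, 164.81°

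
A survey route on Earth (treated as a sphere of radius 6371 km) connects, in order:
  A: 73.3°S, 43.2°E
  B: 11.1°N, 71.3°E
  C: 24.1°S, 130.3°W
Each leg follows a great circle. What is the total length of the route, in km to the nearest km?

Leg A→B: central angle 1.5064 rad, distance 9597.3 km.
Leg B→C: central angle 2.7176 rad, distance 17314.0 km.
Total: 9597.3 + 17314.0 ≈ 26911 km.

26911 km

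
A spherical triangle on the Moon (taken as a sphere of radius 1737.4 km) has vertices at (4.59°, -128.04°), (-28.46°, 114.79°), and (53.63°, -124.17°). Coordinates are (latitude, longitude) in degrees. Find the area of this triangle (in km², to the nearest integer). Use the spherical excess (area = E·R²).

4792822 km²

Side lengths (central angles): a = 2.2817, b = 0.8577, c = 2.0245 rad; semiperimeter s = 2.5820.
By l'Huilier's theorem, tan(E/4) = √[tan(s/2) tan((s−a)/2) tan((s−b)/2) tan((s−c)/2)], giving spherical excess E = 1.5878 rad.
Area = E·R² = 1.5878 × (1737.4)² ≈ 4792822 km².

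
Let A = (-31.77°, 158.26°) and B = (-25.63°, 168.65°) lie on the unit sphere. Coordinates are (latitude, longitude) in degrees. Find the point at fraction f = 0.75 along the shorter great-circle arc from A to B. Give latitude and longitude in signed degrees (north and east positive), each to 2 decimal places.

-27.24°, 166.16°

The central angle between A and B is δ = 0.1916 rad.
With f = 0.75, the slerp weights are sin((1−f)δ)/sin δ = 0.2514 and sin(fδ)/sin δ = 0.7520.
Weighted sum of the unit vectors: (0.2514)·(-0.7897,0.3149,-0.5265) + (0.7520)·(-0.8840,0.1774,-0.4326) = (-0.8633, 0.2126, -0.4577).
Converting back: φ = atan2(z, √(x²+y²)) = -27.24°, λ = atan2(y, x) = 166.16°.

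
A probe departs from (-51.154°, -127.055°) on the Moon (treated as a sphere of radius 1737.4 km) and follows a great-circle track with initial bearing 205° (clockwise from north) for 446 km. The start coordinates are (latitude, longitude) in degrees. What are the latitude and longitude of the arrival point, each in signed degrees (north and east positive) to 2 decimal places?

Angular distance δ = d/R = 446/1737.4 = 0.25671 rad; initial bearing θ = 3.5779 rad.
sin φ₂ = sin φ₁ cos δ + cos φ₁ sin δ cos θ = (-0.7788)(0.9672) + (0.6272)(0.2539)(-0.9063) = -0.8976, so φ₂ = -63.85°.
Δλ = atan2(sin θ sin δ cos φ₁, cos δ − sin φ₁ sin φ₂) = atan2(-0.0673, 0.2681) = -14.091°.
λ₂ = -127.055° − 14.091° = -141.15°.

-63.85°, -141.15°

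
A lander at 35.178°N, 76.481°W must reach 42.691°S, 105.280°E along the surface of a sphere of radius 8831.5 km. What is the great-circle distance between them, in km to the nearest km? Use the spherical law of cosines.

26568 km

Let φ₁ = 0.6140 rad, φ₂ = -0.7451 rad, and Δλ = -3.1109 rad.
cos c = sin φ₁ sin φ₂ + cos φ₁ cos φ₂ cos Δλ = (0.5761)(-0.6780) + (0.8174)(0.7350)(-0.9995) = -0.99113,
so c = arccos(-0.99113) = 3.00831 rad.
Distance = R·c = 8831.5 × 3.0083 ≈ 26568 km.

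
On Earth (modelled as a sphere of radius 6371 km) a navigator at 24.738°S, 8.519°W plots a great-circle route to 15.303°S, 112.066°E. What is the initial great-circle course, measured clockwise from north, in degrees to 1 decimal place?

118.2°

Δλ = 120.585° = 2.1046 rad.
y = sin Δλ · cos φ₂ = (0.8609)(0.9645) = 0.8304
x = cos φ₁ sin φ₂ − sin φ₁ cos φ₂ cos Δλ = (0.9082)(-0.2639) − (-0.4185)(0.9645)(-0.5088) = -0.4451
θ = atan2(y, x) = 118.19°, so the bearing is 118.2°.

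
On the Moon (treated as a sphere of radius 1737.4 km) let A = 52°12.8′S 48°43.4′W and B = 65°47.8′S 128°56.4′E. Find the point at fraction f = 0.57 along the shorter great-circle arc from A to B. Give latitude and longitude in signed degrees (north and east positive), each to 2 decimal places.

The central angle between A and B is δ = 1.0817 rad.
With f = 0.57, the slerp weights are sin((1−f)δ)/sin δ = 0.5081 and sin(fδ)/sin δ = 0.6550.
Weighted sum of the unit vectors: (0.5081)·(0.4042,-0.4605,-0.7903) + (0.6550)·(-0.2577,0.3189,-0.9121) = (0.0366, -0.0251, -0.9990).
Converting back: φ = atan2(z, √(x²+y²)) = -87.46°, λ = atan2(y, x) = -34.44°.

-87.46°, -34.44°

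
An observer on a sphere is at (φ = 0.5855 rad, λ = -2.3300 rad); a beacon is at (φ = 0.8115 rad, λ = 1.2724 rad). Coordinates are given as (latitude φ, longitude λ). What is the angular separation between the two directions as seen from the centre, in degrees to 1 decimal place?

96.5°

Let φ₁ = 0.5855 rad, φ₂ = 0.8115 rad, and Δλ = -2.6808 rad.
cos c = sin φ₁ sin φ₂ + cos φ₁ cos φ₂ cos Δλ = (0.5526)(0.7253) + (0.8334)(0.6884)(-0.8957) = -0.11308,
so c = arccos(-0.11308) = 1.68412 rad.
So the angular separation is 96.5°.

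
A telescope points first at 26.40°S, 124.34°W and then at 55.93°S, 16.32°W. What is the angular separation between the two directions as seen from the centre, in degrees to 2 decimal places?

77.70°

With latitudes φ₁ = -26.400°, φ₂ = -55.930° and longitude difference Δλ = 108.020°:
cos c = sin φ₁ sin φ₂ + cos φ₁ cos φ₂ cos Δλ = (-0.4446)(-0.8284) + (0.8957)(0.5602)(-0.3093) = 0.21309,
so c = arccos(0.21309) = 1.35606 rad.
So the angular separation is 77.70°.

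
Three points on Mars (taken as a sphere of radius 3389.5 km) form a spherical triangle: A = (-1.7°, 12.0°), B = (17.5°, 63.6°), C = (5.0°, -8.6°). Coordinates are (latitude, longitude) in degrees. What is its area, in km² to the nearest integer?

Side lengths (central angles): a = 1.2486, b = 0.3777, c = 0.9481 rad; semiperimeter s = 1.2872.
By l'Huilier's theorem, tan(E/4) = √[tan(s/2) tan((s−a)/2) tan((s−b)/2) tan((s−c)/2)], giving spherical excess E = 0.1392 rad.
Area = E·R² = 0.1392 × (3389.5)² ≈ 1599707 km².

1599707 km²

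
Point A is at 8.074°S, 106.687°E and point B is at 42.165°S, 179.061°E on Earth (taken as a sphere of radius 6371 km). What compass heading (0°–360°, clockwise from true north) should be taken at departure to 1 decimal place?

131.9°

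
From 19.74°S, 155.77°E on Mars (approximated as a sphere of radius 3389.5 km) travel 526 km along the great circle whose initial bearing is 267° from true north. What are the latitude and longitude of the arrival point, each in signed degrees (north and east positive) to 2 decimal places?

-19.96°, 146.32°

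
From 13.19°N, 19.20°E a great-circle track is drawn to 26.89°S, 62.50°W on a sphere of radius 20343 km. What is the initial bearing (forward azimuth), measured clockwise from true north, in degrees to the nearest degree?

242°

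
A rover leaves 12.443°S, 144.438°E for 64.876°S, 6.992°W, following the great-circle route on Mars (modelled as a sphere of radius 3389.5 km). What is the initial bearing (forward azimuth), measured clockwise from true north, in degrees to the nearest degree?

With φ₁ = -0.2172, φ₂ = -1.1323, Δλ = -2.6430 rad, the forward-azimuth formula gives
θ = atan2( sin Δλ cos φ₂ , cos φ₁ sin φ₂ − sin φ₁ cos φ₂ cos Δλ ) = atan2(-0.2030, -0.9645) = -168.11°.
Adding 360° brings this into [0°, 360°): 192°.

192°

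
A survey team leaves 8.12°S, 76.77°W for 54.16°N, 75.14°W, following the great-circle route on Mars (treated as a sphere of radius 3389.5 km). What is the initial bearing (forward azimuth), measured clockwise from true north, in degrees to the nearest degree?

With φ₁ = -0.1417, φ₂ = 0.9453, Δλ = 0.0284 rad, the forward-azimuth formula gives
θ = atan2( sin Δλ cos φ₂ , cos φ₁ sin φ₂ − sin φ₁ cos φ₂ cos Δλ ) = atan2(0.0167, 0.8852) = 1.08°.
So the initial bearing is 1°.

1°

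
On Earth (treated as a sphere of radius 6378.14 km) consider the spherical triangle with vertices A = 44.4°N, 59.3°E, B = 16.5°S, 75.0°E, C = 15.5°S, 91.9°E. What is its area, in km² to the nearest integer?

7030242 km²

Side lengths (central angles): a = 0.2840, b = 1.1669, c = 1.0919 rad; semiperimeter s = 1.2714.
By l'Huilier's theorem, tan(E/4) = √[tan(s/2) tan((s−a)/2) tan((s−b)/2) tan((s−c)/2)], giving spherical excess E = 0.1728 rad.
Area = E·R² = 0.1728 × (6378.14)² ≈ 7030242 km².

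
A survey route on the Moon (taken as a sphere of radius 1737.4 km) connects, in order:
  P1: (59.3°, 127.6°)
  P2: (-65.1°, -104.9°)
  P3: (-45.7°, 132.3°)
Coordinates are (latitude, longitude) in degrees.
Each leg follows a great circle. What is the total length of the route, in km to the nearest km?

Leg P1→P2: central angle 2.7160 rad, distance 4718.7 km.
Leg P2→P3: central angle 1.0589 rad, distance 1839.7 km.
Total: 4718.7 + 1839.7 ≈ 6558 km.

6558 km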